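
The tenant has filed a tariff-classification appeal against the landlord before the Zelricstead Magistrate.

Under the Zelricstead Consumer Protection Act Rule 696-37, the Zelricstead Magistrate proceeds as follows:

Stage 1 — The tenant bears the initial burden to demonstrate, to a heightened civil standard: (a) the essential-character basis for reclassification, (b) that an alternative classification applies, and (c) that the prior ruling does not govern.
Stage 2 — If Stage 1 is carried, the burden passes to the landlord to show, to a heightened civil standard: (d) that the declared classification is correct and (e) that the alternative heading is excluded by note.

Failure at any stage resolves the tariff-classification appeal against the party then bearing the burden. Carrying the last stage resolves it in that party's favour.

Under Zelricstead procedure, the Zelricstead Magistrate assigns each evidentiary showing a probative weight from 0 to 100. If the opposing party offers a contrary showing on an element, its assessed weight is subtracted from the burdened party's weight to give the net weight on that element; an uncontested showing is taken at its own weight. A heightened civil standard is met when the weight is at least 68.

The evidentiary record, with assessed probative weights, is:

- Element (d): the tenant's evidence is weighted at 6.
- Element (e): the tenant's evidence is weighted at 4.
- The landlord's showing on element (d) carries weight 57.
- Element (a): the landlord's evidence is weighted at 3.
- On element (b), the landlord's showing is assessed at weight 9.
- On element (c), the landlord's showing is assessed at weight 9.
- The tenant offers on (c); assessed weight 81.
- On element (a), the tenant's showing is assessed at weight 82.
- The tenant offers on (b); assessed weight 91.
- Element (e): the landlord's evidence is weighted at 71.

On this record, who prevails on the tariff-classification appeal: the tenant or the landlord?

tenant

Stage 1 — burden on tenant; standard: a heightened civil standard (weight is at least 68).
    (a): 82 − 3 = 79 ≥ 68 [met]
    (b): 91 − 9 = 82 ≥ 68 [met]
    (c): 81 − 9 = 72 ≥ 68 [met]
  Stage 1 carried; the burden shifts to the landlord.
Stage 2 — burden on landlord; standard: a heightened civil standard (weight is at least 68).
    (d): 57 − 6 = 51 < 68 [not met]
    (e): 71 − 4 = 67 < 68 [not met]
  Stage 2 not carried; the landlord fails its burden.
The tenant prevails.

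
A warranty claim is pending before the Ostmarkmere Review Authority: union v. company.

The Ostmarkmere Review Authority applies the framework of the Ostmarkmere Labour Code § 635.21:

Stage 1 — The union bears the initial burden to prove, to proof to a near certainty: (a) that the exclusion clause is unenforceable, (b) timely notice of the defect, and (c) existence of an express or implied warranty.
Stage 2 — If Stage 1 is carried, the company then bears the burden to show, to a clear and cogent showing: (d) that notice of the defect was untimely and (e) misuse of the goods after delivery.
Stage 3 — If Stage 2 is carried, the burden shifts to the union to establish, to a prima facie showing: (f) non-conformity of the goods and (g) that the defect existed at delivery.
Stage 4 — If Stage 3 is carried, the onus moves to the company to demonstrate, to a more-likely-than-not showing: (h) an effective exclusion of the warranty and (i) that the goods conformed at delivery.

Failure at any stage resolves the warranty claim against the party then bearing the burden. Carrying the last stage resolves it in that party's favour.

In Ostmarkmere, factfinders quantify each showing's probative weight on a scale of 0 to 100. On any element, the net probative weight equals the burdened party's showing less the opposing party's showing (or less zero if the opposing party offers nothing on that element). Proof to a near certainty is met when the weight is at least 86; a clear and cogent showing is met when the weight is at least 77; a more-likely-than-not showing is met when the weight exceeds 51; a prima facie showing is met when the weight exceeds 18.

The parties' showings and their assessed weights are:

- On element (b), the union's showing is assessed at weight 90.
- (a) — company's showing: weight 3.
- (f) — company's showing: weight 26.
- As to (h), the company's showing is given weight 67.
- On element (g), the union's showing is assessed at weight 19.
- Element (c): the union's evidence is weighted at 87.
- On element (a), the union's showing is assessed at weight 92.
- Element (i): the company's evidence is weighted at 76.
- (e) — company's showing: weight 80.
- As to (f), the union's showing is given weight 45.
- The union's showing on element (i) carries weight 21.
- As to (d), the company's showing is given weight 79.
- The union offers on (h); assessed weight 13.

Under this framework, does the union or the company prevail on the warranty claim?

Stage 1 — burden on union; standard: proof to a near certainty (weight is at least 86).
    (a): 92 − 3 = 89 ≥ 86 [met]
    (b): 90 ≥ 86 [met]
    (c): 87 ≥ 86 [met]
  All elements met. The burden passes to the company.
Stage 2 — burden on company; standard: a clear and cogent showing (weight is at least 77).
    (d): 79 ≥ 77 [met]
    (e): 80 ≥ 77 [met]
  All elements met. The burden passes to the union.
Stage 3 — burden on union; standard: a prima facie showing (weight exceeds 18).
    (f): 45 − 26 = 19 > 18 [met]
    (g): 19 > 18 [met]
  Stage 3 carried; the burden shifts to the company.
Stage 4 — burden on company; standard: a more-likely-than-not showing (weight exceeds 51).
    (h): 67 − 13 = 54 > 51 [met]
    (i): 76 − 21 = 55 > 51 [met]
  The company carries the last stage.
Every stage carried; the company prevails.

company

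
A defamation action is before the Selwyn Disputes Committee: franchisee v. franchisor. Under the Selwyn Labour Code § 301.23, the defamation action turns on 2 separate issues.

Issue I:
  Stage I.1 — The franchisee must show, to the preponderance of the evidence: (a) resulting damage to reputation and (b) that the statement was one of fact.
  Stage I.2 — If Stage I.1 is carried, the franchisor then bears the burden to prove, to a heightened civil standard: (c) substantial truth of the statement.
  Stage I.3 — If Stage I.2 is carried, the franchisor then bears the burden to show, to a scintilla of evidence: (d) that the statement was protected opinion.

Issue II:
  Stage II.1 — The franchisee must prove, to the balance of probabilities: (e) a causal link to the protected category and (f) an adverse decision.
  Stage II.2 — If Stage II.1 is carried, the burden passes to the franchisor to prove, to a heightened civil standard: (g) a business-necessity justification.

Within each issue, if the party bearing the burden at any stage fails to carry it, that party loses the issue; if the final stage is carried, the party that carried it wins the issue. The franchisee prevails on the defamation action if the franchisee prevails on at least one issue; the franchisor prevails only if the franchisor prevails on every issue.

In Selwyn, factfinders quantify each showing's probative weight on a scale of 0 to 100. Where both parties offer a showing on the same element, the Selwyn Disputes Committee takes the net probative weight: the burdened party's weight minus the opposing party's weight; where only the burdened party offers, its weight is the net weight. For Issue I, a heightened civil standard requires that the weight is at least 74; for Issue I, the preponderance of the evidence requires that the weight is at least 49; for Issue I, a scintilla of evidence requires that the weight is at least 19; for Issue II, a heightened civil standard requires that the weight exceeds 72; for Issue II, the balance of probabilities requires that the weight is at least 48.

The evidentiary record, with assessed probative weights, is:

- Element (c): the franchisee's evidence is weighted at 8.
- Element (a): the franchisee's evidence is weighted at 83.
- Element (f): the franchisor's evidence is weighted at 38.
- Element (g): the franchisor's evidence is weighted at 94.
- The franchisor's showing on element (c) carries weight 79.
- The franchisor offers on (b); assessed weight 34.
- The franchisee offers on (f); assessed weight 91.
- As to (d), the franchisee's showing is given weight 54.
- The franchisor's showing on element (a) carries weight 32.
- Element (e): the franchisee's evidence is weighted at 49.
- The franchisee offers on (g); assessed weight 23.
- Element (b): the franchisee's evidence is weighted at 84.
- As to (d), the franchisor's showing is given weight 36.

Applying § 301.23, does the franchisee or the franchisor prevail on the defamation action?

— Issue I —
Stage I.1 — burden on franchisee; standard: the preponderance of the evidence (weight is at least 49).
    (a): 83 − 32 = 51 ≥ 49 [met]
    (b): 84 − 34 = 50 ≥ 49 [met]
  The franchisee carries Stage I.1; the franchisor now bears the burden.
Stage I.2 — burden on franchisor; standard: a heightened civil standard (weight is at least 74).
    (c): 79 − 8 = 71 < 74 [not met]
  The franchisor does not carry Stage I.2.
So the franchisee prevails on this issue.
— Issue II —
At Stage II.1 the franchisee must meet the balance of probabilities (weight is at least 48): on (e) the weight is 49, ≥ 48, so (e) meets the standard; on (f) the weight is 91 less the opposing 38 gives net 53, ≥ 48, so (f) meets the standard.
  Stage II.1 is satisfied; the onus moves to the franchisor.
At Stage II.2 the franchisor must meet a heightened civil standard (weight exceeds 72): on (g) the weight is 94 less the opposing 23 gives net 71, which does not exceed 72, so (g) does not meet the standard.
  Stage II.2 not carried; the franchisor fails its burden.
The franchisee prevails on this issue.
Per-issue: Issue I → franchisee; Issue II → franchisee. The franchisee must prevail on at least one issue; overall, the franchisee prevails.

franchisee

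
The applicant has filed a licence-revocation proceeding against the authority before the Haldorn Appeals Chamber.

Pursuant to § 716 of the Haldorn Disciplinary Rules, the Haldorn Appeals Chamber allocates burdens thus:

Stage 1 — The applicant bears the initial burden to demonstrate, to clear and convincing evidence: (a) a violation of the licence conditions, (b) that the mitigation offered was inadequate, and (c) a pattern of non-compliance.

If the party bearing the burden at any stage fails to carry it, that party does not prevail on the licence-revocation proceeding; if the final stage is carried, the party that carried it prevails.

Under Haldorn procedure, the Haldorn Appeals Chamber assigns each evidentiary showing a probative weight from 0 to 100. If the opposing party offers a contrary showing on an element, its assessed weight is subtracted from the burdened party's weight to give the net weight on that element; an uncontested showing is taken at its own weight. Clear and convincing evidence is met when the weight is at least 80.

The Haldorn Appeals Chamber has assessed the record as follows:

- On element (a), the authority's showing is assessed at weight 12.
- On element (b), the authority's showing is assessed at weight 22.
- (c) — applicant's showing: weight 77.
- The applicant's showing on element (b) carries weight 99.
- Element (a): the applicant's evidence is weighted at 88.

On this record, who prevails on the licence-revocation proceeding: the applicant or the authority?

Stage 1 (applicant, clear and convincing evidence, weight is at least 80): (a) net 88−12=76 < 80 — fails; (b) net 99−22=77 < 80 — fails; (c) 77 < 80 — fails.
  The applicant does not carry Stage 1.
The authority prevails.

authority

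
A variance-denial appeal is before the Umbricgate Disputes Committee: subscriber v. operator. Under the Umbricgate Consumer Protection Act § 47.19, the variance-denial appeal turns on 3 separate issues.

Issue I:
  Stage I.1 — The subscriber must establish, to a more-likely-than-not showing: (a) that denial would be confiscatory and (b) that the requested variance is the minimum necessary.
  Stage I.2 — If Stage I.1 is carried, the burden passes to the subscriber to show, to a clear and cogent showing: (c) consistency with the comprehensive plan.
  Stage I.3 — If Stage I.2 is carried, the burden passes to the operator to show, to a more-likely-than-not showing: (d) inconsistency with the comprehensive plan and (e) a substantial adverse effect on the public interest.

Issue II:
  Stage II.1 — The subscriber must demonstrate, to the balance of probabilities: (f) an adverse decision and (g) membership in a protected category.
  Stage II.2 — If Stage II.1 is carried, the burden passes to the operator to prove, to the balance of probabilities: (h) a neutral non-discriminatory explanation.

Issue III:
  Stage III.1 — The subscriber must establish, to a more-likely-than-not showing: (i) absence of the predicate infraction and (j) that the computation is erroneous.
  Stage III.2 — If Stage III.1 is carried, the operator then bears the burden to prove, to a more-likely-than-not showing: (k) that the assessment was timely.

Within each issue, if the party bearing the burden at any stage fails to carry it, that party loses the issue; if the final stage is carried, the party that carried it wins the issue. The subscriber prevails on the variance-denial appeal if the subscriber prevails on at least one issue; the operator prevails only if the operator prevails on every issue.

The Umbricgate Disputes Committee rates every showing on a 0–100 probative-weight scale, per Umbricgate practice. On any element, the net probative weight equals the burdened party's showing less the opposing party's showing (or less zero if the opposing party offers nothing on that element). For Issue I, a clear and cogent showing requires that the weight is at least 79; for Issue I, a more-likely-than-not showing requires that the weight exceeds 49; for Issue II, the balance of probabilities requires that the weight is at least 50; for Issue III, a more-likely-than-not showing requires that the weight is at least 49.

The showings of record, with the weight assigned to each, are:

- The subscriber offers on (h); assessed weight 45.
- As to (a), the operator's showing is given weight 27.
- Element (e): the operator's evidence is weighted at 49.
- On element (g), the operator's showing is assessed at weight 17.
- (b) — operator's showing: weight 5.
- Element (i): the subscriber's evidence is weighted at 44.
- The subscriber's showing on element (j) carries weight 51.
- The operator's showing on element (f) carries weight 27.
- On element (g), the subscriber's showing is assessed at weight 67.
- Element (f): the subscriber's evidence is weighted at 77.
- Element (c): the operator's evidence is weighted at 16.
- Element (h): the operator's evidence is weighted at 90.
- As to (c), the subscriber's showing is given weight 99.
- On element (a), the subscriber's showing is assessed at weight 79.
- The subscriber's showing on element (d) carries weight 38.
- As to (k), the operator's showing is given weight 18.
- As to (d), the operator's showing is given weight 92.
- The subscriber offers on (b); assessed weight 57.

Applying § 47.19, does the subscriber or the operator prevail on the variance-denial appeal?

subscriber

— Issue I —
Stage I.1 — burden on subscriber; standard: a more-likely-than-not showing (weight exceeds 49).
    (a): 79 − 27 = 52 > 49 [met]
    (b): 57 − 5 = 52 > 49 [met]
  Stage I.1 is satisfied; the subscriber continues to bear the burden.
Stage I.2 — burden on subscriber; standard: a clear and cogent showing (weight is at least 79).
    (c): 99 − 16 = 83 ≥ 79 [met]
  Stage I.2 is satisfied; the onus moves to the operator.
Stage I.3 — burden on operator; standard: a more-likely-than-not showing (weight exceeds 49).
    (d): 92 − 38 = 54 > 49 [met]
    (e): 49 ≤ 49 [not met]
  Stage I.3 not carried; the operator fails its burden.
The subscriber prevails on this issue.
— Issue II —
At Stage II.1 the subscriber must meet the balance of probabilities (weight is at least 50): on (f) the weight is 77 less the opposing 27 gives net 50, which does reach 50, so (f) meets the standard; on (g) the weight is 67 less the opposing 17 gives net 50, ≥ 50, so (g) meets the standard.
  The subscriber carries Stage II.1; the operator now bears the burden.
At Stage II.2 the operator must meet the balance of probabilities (weight is at least 50): on (h) the weight is 90 less the opposing 45 gives net 45, which does not reach 50, so (h) does not meet the standard.
  Not every element is met, so the operator fails to carry Stage II.2.
The analysis ends at Stage II.2; the subscriber prevails on this issue.
— Issue III —
Stage III.1 — burden on subscriber; standard: a more-likely-than-not showing (weight is at least 49).
    (i): 44 < 49 [not met]
    (j): 51 ≥ 49 [met]
  The subscriber does not carry Stage III.1.
The analysis ends at Stage III.1; the operator prevails on this issue.
Per-issue: Issue I → subscriber; Issue II → subscriber; Issue III → operator. The subscriber must prevail on at least one issue; overall, the subscriber prevails.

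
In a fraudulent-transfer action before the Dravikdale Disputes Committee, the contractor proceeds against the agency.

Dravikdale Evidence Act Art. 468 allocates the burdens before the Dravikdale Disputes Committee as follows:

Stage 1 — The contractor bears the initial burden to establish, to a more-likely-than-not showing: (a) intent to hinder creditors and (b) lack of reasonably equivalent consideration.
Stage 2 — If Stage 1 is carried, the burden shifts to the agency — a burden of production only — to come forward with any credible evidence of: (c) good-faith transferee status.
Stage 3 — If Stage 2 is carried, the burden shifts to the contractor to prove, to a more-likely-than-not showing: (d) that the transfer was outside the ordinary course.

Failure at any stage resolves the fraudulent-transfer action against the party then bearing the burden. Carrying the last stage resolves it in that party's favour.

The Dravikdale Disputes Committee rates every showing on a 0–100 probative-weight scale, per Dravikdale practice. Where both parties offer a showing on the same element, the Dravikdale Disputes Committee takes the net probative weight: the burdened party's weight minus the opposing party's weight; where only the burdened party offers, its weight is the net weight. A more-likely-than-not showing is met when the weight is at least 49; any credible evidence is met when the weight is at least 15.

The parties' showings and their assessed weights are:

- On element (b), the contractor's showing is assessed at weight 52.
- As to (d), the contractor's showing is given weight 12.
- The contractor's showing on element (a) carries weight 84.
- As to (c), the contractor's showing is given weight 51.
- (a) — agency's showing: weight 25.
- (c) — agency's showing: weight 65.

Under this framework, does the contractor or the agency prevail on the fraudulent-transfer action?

At Stage 1 the contractor must meet a more-likely-than-not showing (weight is at least 49): on (a) the weight is 84 less the opposing 25 gives net 59, which does reach 49, so (a) meets the standard; on (b) the weight is 52, which does reach 49, so (b) meets the standard.
  The contractor carries Stage 1; the agency now bears the burden.
At Stage 2 the agency must meet any credible evidence (weight is at least 15): on (c) the weight is 65 less the opposing 51 gives net 14, which does not reach 15, so (c) does not meet the standard.
  The agency does not carry Stage 2.
The analysis ends at Stage 2; the contractor prevails.

contractor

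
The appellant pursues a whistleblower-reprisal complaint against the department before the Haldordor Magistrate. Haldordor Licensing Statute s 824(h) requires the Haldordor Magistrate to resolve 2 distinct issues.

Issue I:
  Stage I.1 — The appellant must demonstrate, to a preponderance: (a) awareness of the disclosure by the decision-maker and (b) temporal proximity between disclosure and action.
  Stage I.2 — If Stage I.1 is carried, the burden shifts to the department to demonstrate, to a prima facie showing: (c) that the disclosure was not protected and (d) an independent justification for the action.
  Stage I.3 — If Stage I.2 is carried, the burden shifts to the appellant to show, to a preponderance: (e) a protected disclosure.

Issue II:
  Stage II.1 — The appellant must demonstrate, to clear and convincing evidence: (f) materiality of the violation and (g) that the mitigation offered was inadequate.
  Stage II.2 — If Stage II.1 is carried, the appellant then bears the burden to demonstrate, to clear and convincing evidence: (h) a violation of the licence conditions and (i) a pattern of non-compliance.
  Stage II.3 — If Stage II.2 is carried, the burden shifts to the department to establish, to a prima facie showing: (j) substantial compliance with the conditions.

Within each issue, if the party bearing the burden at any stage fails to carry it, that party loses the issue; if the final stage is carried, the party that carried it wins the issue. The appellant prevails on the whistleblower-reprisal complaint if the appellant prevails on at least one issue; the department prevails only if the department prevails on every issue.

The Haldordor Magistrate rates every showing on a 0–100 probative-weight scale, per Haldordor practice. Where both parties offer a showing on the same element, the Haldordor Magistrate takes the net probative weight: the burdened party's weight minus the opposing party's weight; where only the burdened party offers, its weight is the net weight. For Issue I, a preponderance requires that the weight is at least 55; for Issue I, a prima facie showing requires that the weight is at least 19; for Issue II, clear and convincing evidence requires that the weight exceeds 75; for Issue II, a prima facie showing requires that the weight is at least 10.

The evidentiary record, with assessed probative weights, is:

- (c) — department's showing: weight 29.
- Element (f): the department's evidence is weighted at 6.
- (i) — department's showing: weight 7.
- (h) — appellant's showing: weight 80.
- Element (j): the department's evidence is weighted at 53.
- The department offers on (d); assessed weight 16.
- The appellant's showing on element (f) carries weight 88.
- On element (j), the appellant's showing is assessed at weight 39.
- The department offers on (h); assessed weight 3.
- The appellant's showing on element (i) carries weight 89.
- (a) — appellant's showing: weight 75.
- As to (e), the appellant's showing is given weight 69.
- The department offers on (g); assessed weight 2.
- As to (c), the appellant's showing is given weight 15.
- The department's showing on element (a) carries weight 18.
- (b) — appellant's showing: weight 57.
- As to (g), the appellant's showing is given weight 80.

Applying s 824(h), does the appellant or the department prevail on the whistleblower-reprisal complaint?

— Issue I —
Stage I.1 — burden on appellant; standard: a preponderance (weight is at least 55).
    (a): 75 − 18 = 57 ≥ 55 [met]
    (b): 57 ≥ 55 [met]
  The appellant carries Stage I.1; the department now bears the burden.
Stage I.2 — burden on department; standard: a prima facie showing (weight is at least 19).
    (c): 29 − 15 = 14 < 19 [not met]
    (d): 16 < 19 [not met]
  The department does not carry Stage I.2.
The analysis ends at Stage I.2; the appellant prevails on this issue.
— Issue II —
At Stage II.1 the appellant must meet clear and convincing evidence (weight exceeds 75): on (f) the weight is 88 less the opposing 6 gives net 82, which does exceed 75, so (f) meets the standard; on (g) the weight is 80 less the opposing 2 gives net 78, which does exceed 75, so (g) meets the standard.
  Stage II.1 is satisfied; the appellant continues to bear the burden.
At Stage II.2 the appellant must meet clear and convincing evidence (weight exceeds 75): on (h) the weight is 80 less the opposing 3 gives net 77, > 75, so (h) meets the standard; on (i) the weight is 89 less the opposing 7 gives net 82, > 75, so (i) meets the standard.
  The appellant carries Stage II.2; the department now bears the burden.
At Stage II.3 the department must meet a prima facie showing (weight is at least 10): on (j) the weight is 53 less the opposing 39 gives net 14, ≥ 10, so (j) meets the standard.
  Stage II.3 carried; the final stage is satisfied.
All stages carried — the department prevails on this issue.
Per-issue: Issue I → appellant; Issue II → department. The appellant must prevail on at least one issue; overall, the appellant prevails.

appellant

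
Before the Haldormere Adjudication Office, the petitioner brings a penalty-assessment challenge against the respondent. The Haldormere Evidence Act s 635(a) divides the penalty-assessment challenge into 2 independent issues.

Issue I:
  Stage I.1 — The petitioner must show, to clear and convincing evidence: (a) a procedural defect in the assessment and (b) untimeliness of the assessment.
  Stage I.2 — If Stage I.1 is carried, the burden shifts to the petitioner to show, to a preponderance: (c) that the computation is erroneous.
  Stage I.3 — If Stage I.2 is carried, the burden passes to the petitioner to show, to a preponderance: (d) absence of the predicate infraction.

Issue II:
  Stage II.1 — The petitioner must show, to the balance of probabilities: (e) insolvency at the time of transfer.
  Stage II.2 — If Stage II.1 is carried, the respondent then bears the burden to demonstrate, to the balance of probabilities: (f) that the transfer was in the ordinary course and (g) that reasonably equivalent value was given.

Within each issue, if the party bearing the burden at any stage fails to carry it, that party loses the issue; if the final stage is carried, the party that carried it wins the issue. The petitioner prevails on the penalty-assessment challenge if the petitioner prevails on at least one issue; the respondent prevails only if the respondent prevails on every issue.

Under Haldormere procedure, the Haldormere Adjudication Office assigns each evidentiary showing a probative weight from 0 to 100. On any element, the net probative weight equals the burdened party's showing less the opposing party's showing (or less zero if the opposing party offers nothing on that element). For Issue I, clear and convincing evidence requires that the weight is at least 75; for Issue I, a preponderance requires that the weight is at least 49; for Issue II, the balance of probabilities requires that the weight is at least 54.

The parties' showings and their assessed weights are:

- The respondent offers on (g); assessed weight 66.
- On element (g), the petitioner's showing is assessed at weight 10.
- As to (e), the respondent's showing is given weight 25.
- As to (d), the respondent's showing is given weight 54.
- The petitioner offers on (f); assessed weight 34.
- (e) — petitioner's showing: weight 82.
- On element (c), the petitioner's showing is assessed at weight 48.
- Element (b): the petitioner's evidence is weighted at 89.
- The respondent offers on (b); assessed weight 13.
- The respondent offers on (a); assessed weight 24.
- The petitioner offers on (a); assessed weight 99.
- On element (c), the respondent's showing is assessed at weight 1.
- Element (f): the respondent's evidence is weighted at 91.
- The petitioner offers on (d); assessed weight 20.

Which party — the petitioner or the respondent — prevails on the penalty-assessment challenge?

respondent

— Issue I —
Stage I.1 — burden on petitioner; standard: clear and convincing evidence (weight is at least 75).
    (a): 99 − 24 = 75 ≥ 75 [met]
    (b): 89 − 13 = 76 ≥ 75 [met]
  Stage I.1 is satisfied; the petitioner continues to bear the burden.
Stage I.2 — burden on petitioner; standard: a preponderance (weight is at least 49).
    (c): 48 − 1 = 47 < 49 [not met]
  Not every element is met, so the petitioner fails to carry Stage I.2.
So the respondent prevails on this issue.
— Issue II —
At Stage II.1 the petitioner must meet the balance of probabilities (weight is at least 54): on (e) the weight is 82 less the opposing 25 gives net 57, which does reach 54, so (e) meets the standard.
  The petitioner carries Stage II.1; the respondent now bears the burden.
At Stage II.2 the respondent must meet the balance of probabilities (weight is at least 54): on (f) the weight is 91 less the opposing 34 gives net 57, ≥ 54, so (f) meets the standard; on (g) the weight is 66 less the opposing 10 gives net 56, which does reach 54, so (g) meets the standard.
  All elements met at the final stage.
Every stage carried; the respondent prevails on this issue.
Per-issue: Issue I → respondent; Issue II → respondent. The petitioner must prevail on at least one issue; overall, the respondent prevails.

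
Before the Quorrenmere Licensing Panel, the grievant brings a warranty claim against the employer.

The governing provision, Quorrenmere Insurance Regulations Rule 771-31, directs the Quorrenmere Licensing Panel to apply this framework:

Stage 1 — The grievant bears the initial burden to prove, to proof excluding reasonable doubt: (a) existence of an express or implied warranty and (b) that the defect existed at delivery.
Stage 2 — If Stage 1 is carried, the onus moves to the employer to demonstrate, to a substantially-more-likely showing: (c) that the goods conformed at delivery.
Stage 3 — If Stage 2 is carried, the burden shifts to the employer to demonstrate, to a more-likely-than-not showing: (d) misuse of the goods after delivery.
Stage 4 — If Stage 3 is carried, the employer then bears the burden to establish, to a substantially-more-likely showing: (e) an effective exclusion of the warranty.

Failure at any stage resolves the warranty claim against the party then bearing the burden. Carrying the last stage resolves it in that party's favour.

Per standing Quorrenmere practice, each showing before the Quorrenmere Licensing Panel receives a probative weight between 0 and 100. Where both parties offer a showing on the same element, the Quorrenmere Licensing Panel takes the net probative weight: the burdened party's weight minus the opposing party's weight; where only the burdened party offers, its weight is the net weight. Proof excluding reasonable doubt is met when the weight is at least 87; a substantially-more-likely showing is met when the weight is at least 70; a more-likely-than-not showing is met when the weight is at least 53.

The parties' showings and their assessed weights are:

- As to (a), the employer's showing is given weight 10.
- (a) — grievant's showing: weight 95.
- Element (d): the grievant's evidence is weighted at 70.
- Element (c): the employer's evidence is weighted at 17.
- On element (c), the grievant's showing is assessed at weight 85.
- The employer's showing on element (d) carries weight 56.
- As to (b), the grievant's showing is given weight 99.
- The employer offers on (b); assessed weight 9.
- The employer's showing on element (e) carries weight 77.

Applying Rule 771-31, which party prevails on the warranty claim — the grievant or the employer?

employer

At Stage 1 the grievant must meet proof excluding reasonable doubt (weight is at least 87): on (a) the weight is 95 less the opposing 10 gives net 85, which does not reach 87, so (a) does not meet the standard; on (b) the weight is 99 less the opposing 9 gives net 90, which does reach 87, so (b) meets the standard.
  The grievant does not carry Stage 1.
The employer prevails.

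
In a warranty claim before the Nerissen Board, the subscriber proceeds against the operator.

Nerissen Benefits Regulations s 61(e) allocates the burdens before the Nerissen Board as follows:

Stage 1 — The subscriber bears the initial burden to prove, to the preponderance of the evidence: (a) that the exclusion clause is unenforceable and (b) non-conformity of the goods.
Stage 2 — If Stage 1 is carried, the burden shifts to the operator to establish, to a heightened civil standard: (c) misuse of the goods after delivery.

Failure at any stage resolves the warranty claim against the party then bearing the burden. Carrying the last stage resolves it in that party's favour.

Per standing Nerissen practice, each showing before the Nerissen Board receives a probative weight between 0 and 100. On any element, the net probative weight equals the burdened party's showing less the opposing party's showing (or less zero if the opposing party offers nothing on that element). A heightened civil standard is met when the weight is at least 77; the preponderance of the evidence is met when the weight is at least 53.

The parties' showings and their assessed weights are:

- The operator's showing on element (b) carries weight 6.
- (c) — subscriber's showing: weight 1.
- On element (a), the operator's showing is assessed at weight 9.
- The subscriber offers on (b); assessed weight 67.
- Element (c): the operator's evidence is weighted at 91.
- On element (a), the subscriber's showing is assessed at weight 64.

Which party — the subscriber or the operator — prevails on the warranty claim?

operator

At Stage 1 the subscriber must meet the preponderance of the evidence (weight is at least 53): on (a) the weight is 64 less the opposing 9 gives net 55, which does reach 53, so (a) meets the standard; on (b) the weight is 67 less the opposing 6 gives net 61, ≥ 53, so (b) meets the standard.
  The subscriber carries Stage 1; the operator now bears the burden.
At Stage 2 the operator must meet a heightened civil standard (weight is at least 77): on (c) the weight is 91 less the opposing 1 gives net 90, ≥ 77, so (c) meets the standard.
  The operator carries the last stage.
Every stage carried; the operator prevails.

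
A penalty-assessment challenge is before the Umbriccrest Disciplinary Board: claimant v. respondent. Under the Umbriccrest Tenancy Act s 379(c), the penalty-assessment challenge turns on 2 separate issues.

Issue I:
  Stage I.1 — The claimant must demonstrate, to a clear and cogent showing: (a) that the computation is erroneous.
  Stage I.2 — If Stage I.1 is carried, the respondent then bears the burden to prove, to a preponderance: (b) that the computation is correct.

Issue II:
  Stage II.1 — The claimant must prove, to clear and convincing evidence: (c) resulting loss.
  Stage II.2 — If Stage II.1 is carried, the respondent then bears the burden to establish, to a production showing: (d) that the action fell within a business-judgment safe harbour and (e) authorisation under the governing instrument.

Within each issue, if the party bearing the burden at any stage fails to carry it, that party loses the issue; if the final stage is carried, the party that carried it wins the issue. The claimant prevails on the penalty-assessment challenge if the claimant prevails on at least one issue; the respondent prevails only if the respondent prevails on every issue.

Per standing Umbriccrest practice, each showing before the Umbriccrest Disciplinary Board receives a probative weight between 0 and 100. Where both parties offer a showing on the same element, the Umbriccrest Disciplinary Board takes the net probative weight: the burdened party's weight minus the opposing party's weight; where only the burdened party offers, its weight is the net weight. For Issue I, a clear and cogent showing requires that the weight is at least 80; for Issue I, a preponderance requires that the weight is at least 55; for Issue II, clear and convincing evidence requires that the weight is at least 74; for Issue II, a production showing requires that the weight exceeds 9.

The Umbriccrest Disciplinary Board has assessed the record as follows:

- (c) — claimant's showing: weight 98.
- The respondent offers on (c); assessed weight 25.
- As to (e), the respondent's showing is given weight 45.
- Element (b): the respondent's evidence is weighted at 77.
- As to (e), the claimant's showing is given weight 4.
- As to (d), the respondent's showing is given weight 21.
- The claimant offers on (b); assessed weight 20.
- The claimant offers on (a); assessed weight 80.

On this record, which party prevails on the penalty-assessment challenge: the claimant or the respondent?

— Issue I —
At Stage I.1 the claimant must meet a clear and cogent showing (weight is at least 80): on (a) the weight is 80, ≥ 80, so (a) meets the standard.
  Stage I.1 carried; the burden shifts to the respondent.
At Stage I.2 the respondent must meet a preponderance (weight is at least 55): on (b) the weight is 77 less the opposing 20 gives net 57, ≥ 55, so (b) meets the standard.
  Stage I.2 carried; the final stage is satisfied.
With every stage satisfied, the respondent prevails on this issue.
— Issue II —
At Stage II.1 the claimant must meet clear and convincing evidence (weight is at least 74): on (c) the weight is 98 less the opposing 25 gives net 73, < 74, so (c) does not meet the standard.
  Not every element is met, so the claimant fails to carry Stage II.1.
The analysis ends at Stage II.1; the respondent prevails on this issue.
Per-issue: Issue I → respondent; Issue II → respondent. The claimant must prevail on at least one issue; overall, the respondent prevails.

respondent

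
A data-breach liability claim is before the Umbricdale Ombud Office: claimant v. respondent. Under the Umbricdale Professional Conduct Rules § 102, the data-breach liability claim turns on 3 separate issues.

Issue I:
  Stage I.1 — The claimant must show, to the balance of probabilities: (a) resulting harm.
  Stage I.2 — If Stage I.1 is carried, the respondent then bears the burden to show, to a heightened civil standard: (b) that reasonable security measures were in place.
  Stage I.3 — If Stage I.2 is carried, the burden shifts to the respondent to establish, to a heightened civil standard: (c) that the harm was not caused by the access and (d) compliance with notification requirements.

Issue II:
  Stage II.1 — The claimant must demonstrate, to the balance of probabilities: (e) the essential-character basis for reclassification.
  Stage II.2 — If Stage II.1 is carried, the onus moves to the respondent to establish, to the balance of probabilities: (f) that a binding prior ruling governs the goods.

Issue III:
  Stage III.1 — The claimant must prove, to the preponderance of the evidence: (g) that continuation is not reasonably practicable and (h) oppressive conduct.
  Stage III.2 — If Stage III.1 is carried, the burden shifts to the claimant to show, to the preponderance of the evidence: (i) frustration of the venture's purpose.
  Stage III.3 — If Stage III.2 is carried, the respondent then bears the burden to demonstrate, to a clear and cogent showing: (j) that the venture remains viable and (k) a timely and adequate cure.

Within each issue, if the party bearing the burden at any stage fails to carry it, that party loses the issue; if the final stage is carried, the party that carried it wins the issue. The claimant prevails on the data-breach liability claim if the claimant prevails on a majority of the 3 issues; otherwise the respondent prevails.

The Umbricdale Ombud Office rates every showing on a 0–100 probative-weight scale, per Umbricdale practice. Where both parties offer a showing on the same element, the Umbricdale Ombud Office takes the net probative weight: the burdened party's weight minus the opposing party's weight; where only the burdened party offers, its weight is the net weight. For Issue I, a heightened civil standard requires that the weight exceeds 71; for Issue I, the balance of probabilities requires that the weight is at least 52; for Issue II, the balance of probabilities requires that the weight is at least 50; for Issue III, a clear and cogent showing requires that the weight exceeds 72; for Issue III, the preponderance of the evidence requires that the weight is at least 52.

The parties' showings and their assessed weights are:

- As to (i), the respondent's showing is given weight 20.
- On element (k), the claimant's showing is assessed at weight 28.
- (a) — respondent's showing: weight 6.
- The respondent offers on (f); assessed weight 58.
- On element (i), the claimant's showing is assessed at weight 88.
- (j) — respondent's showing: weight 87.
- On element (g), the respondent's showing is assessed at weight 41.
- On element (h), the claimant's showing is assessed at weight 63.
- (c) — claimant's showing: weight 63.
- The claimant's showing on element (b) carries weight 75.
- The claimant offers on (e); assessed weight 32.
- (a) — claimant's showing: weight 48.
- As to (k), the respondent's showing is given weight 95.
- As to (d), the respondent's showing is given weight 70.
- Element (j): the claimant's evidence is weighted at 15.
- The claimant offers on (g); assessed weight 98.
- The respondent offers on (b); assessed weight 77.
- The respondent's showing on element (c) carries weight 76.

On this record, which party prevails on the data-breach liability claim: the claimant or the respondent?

— Issue I —
At Stage I.1 the claimant must meet the balance of probabilities (weight is at least 52): on (a) the weight is 48 less the opposing 6 gives net 42, < 52, so (a) does not meet the standard.
  The claimant does not carry Stage I.1.
The respondent prevails on this issue.
— Issue II —
Stage II.1 (claimant, the balance of probabilities, weight is at least 50): (e) 32 < 50 — fails.
  Stage II.1 not carried; the claimant fails its burden.
The analysis ends at Stage II.1; the respondent prevails on this issue.
— Issue III —
At Stage III.1 the claimant must meet the preponderance of the evidence (weight is at least 52): on (g) the weight is 98 less the opposing 41 gives net 57, which does reach 52, so (g) meets the standard; on (h) the weight is 63, which does reach 52, so (h) meets the standard.
  All elements met. The claimant retains the burden for Stage III.2.
At Stage III.2 the claimant must meet the preponderance of the evidence (weight is at least 52): on (i) the weight is 88 less the opposing 20 gives net 68, ≥ 52, so (i) meets the standard.
  All elements met. The burden passes to the respondent.
At Stage III.3 the respondent must meet a clear and cogent showing (weight exceeds 72): on (j) the weight is 87 less the opposing 15 gives net 72, ≤ 72, so (j) does not meet the standard; on (k) the weight is 95 less the opposing 28 gives net 67, which does not exceed 72, so (k) does not meet the standard.
  Stage III.3 not carried; the respondent fails its burden.
So the claimant prevails on this issue.
Per-issue: Issue I → respondent; Issue II → respondent; Issue III → claimant. The claimant must prevail on a majority of issues; overall, the respondent prevails.

respondent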